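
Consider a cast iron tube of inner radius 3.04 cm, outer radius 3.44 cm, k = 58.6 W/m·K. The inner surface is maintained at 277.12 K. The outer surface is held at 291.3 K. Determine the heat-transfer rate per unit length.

Q' = 2πk·ΔT/ln(r₂/r₁) = 2π × 58.6 × 14.18 / ln(0.0344/0.0304) = 42200 W/m

Q' = 42.2 kW/m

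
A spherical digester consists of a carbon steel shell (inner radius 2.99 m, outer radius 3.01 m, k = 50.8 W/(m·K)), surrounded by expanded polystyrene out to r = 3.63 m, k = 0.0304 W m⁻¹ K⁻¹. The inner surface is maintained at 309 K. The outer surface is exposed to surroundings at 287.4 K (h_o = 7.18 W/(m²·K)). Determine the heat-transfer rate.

Treat each layer as a resistance in series:
  R_carbon steel = (1/2.99 − 1/3.01)/(4πk) = 0.002222/(4π·50.8) = 3.481×10^-6 K/W
  R_expanded polystyrene = (1/3.01 − 1/3.63)/(4πk) = 0.05674/(4π·0.0304) = 0.1485 K/W
  R_conv,out = 1/(4πr²h) = 1/(4π·3.63²·7.18) = 8.411×10^-4 K/W
ΣR = 3.481×10^-6 + 0.1485 + 8.411×10^-4 = 0.1493 K/W
Q = ΔT/ΣR = (309 K − 287.4 K)/0.1493 = 145 W

Q = 145 W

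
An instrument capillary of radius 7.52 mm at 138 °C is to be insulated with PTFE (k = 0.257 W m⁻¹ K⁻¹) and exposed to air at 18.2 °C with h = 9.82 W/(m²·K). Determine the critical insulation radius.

For a cylinder, r_cr = k_ins/h = 0.257/9.82 = 0.0262 m = 2.62 cm

r_cr = 2.62 cm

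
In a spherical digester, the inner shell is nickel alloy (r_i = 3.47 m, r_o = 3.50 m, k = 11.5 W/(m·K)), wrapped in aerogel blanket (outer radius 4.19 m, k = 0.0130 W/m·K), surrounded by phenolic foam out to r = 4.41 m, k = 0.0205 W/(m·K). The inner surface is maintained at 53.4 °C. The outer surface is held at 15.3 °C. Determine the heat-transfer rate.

Resistance network (inner→outer):
  R_nickel alloy = (1/3.47 − 1/3.50)/(4πk) = 0.002470/(4π·11.5) = 1.709×10^-5 K/W
  R_aerogel blanket = (1/3.50 − 1/4.19)/(4πk) = 0.04705/(4π·0.0130) = 0.2880 K/W
  R_phenolic foam = (1/4.19 − 1/4.41)/(4πk) = 0.01191/(4π·0.0205) = 0.04622 K/W
ΣR = 1.709×10^-5 + 0.2880 + 0.04622 = 0.3342 K/W
Q = ΔT/ΣR = (53.4 °C − 15.3 °C)/0.3342 = 114 W

Q = 114 W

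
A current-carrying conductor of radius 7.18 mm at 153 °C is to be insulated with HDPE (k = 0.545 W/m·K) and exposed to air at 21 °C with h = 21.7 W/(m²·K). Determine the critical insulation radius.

For a cylinder, r_cr = k_ins/h = 0.545/21.7 = 0.0251 m = 2.51 cm

r_cr = 2.51 cm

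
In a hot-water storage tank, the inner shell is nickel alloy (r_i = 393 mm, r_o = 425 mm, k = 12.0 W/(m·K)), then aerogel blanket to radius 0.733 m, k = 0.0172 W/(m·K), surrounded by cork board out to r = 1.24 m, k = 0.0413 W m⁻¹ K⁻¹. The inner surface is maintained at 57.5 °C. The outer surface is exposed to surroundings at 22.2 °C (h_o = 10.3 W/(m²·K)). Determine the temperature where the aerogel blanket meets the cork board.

Resistance network (inner→outer):
  R_nickel alloy = (1/0.393 − 1/0.425)/(4πk) = 0.1916/(4π·12.0) = 0.001271 K/W
  R_aerogel blanket = (1/0.425 − 1/0.733)/(4πk) = 0.9887/(4π·0.0172) = 4.574 K/W
  R_cork board = (1/0.733 − 1/1.24)/(4πk) = 0.5578/(4π·0.0413) = 1.075 K/W
  R_conv,out = 1/(4πr²h) = 1/(4π·1.24²·10.3) = 0.005025 K/W
ΣR = 0.001271 + 4.574 + 1.075 + 0.005025 = 5.655 K/W
Q = ΔT/ΣR = (57.5 °C − 22.2 °C)/5.655 = 6.242 W
From the inner boundary to the aerogel blanket/cork board interface, ΣR_partial = 4.575 K/W.
T_interface = T_in − Q·ΣR_partial = 57.5 °C − (6.242)(4.575) = 28.9 °C

T = 28.9 °C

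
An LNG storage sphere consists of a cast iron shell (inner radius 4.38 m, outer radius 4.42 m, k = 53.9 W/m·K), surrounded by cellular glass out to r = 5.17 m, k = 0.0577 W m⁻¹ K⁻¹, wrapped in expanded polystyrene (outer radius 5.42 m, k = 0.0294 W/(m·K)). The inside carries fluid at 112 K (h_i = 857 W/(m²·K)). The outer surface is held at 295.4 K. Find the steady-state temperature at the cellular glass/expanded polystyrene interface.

T = 231.6 K

Series thermal resistances, inner to outer:
  R_conv,in = 1/(4πr²h) = 1/(4π·4.38²·857) = 4.840×10^-6 K/W
  R_cast iron = (1/4.38 − 1/4.42)/(4πk) = 0.002066/(4π·53.9) = 3.050×10^-6 K/W
  R_cellular glass = (1/4.42 − 1/5.17)/(4πk) = 0.03282/(4π·0.0577) = 0.04527 K/W
  R_expanded polystyrene = (1/5.17 − 1/5.42)/(4πk) = 0.008922/(4π·0.0294) = 0.02415 K/W
ΣR = 4.840×10^-6 + 3.050×10^-6 + 0.04527 + 0.02415 = 0.06943 K/W
Q = ΔT/ΣR = (112 K − 295.4 K)/0.06943 = -2642 W
From the inner boundary to the cellular glass/expanded polystyrene interface, ΣR_partial = 0.04528 K/W.
T_interface = T_in − Q·ΣR_partial = 112 K − (-2642)(0.04528) = 231.6 K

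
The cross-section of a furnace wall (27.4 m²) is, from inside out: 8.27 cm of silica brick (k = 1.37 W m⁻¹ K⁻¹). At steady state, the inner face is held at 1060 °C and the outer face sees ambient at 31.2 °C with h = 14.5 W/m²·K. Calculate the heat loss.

Treat each layer as a resistance in series:
  R_silica brick = L/(kA) = 0.0827/(1.37·27.4) = 0.002203 K/W
  R_conv,out = 1/(hA) = 1/(14.5·27.4) = 0.002517 K/W
ΣR = 0.002203 + 0.002517 = 0.004720 K/W
Q = ΔT/ΣR = (1060 °C − 31.2 °C)/0.004720 = 2.18×10^5 W

Q = 2.18×10^5 W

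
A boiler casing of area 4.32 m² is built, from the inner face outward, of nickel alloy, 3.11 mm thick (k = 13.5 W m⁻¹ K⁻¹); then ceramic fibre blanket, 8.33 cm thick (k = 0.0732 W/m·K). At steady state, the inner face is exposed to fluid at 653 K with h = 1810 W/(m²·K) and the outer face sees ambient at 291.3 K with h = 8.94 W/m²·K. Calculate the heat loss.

Treat each layer as a resistance in series:
  R_conv,in = 1/(hA) = 1/(1810·4.32) = 1.279×10^-4 K/W
  R_nickel alloy = L/(kA) = 0.00311/(13.5·4.32) = 5.333×10^-5 K/W
  R_ceramic fibre blanket = L/(kA) = 0.0833/(0.0732·4.32) = 0.2634 K/W
  R_conv,out = 1/(hA) = 1/(8.94·4.32) = 0.02589 K/W
ΣR = 1.279×10^-4 + 5.333×10^-5 + 0.2634 + 0.02589 = 0.2895 K/W
Q = ΔT/ΣR = (653 K − 291.3 K)/0.2895 = 1250 W

Q = 1250 W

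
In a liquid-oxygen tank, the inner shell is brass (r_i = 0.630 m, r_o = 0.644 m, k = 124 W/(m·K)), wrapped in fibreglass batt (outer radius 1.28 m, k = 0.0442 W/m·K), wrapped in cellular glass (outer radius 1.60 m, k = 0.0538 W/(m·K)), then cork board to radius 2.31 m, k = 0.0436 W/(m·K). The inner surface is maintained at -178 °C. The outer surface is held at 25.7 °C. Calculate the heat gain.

Resistance network (inner→outer):
  R_brass = (1/0.630 − 1/0.644)/(4πk) = 0.03451/(4π·124) = 2.214×10^-5 K/W
  R_fibreglass batt = (1/0.644 − 1/1.28)/(4πk) = 0.7715/(4π·0.0442) = 1.389 K/W
  R_cellular glass = (1/1.28 − 1/1.60)/(4πk) = 0.1562/(4π·0.0538) = 0.2311 K/W
  R_cork board = (1/1.60 − 1/2.31)/(4πk) = 0.1921/(4π·0.0436) = 0.3506 K/W
ΣR = 2.214×10^-5 + 1.389 + 0.2311 + 0.3506 = 1.971 K/W
Q = ΔT/ΣR = (-178 °C − 25.7 °C)/1.971 = -103 W
(Negative Q ⇒ heat flows inward; heat gain = 103 W.)

Q = 103 W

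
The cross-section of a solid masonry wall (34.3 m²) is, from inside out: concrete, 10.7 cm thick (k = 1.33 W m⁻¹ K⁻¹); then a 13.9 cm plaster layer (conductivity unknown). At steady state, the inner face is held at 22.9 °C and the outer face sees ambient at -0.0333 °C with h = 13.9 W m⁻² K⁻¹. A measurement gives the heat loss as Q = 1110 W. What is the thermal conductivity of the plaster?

ΣR = ΔT/Q = |22.9 − -0.0333|/1110 = 0.02066 K/W
Known resistances:
  R_concrete = L/(kA) = 0.107/(1.33·34.3) = 0.002346 K/W
  R_conv,out = 1/(hA) = 1/(13.9·34.3) = 0.002097 K/W
R_plaster = ΣR − ΣR_known = 0.02066 − 0.004443 = 0.01622 K/W
L/(kA) = 0.01622 ⇒ k = 0.139/(0.01622·34.3) = 0.250 W/m·K

k = 0.250 W/m·K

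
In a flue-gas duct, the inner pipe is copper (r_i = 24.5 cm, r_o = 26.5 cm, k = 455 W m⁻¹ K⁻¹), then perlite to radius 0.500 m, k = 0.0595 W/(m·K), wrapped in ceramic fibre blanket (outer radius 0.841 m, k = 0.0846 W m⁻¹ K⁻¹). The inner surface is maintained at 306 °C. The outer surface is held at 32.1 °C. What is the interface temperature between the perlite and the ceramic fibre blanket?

T = 132 °C

Series thermal resistances, inner to outer:
  R'_copper = ln(0.265/0.245)/(2πk) = 0.07847/(2π·455) = 2.745×10^-5 m·K/W
  R'_perlite = ln(0.500/0.265)/(2πk) = 0.6349/(2π·0.0595) = 1.698 m·K/W
  R'_ceramic fibre blanket = ln(0.841/0.500)/(2πk) = 0.5200/(2π·0.0846) = 0.9782 m·K/W
ΣR = 2.745×10^-5 + 1.698 + 0.9782 = 2.676 m·K/W
Q' = ΔT/ΣR = (306 °C − 32.1 °C)/2.676 = 102.4 W/m
From the inner boundary to the perlite/ceramic fibre blanket interface, ΣR_partial = 1.698 m·K/W.
T_interface = T_in − Q'·ΣR_partial = 306 °C − (102.4)(1.698) = 132 °C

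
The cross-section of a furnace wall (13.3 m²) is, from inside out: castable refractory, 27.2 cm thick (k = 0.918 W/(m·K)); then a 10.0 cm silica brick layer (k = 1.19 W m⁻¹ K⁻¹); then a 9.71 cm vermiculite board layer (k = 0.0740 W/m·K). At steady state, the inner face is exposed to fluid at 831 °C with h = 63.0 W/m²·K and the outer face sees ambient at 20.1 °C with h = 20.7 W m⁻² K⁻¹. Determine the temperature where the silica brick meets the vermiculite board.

T = 648 °C

Resistance network (inner→outer):
  R_conv,in = 1/(hA) = 1/(63.0·13.3) = 0.001193 K/W
  R_castable refractory = L/(kA) = 0.272/(0.918·13.3) = 0.02228 K/W
  R_silica brick = L/(kA) = 0.100/(1.19·13.3) = 0.006318 K/W
  R_vermiculite board = L/(kA) = 0.0971/(0.0740·13.3) = 0.09866 K/W
  R_conv,out = 1/(hA) = 1/(20.7·13.3) = 0.003632 K/W
ΣR = 0.001193 + 0.02228 + 0.006318 + 0.09866 + 0.003632 = 0.1321 K/W
Q = ΔT/ΣR = (831 °C − 20.1 °C)/0.1321 = 6139 W
From the inner boundary to the silica brick/vermiculite board interface, ΣR_partial = 0.02979 K/W.
T_interface = T_in − Q·ΣR_partial = 831 °C − (6139)(0.02979) = 648 °C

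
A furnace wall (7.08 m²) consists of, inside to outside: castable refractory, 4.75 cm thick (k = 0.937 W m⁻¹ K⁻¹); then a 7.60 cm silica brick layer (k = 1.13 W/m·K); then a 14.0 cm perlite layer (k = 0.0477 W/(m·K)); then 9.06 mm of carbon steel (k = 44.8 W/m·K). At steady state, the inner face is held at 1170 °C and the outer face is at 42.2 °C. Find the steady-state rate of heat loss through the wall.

Series thermal resistances, inner to outer:
  R_castable refractory = L/(kA) = 0.0475/(0.937·7.08) = 0.007160 K/W
  R_silica brick = L/(kA) = 0.0760/(1.13·7.08) = 0.009500 K/W
  R_perlite = L/(kA) = 0.140/(0.0477·7.08) = 0.4145 K/W
  R_carbon steel = L/(kA) = 0.00906/(44.8·7.08) = 2.856×10^-5 K/W
ΣR = 0.007160 + 0.009500 + 0.4145 + 2.856×10^-5 = 0.4312 K/W
Q = ΔT/ΣR = (1170 °C − 42.2 °C)/0.4312 = 2620 W

Q = 2620 W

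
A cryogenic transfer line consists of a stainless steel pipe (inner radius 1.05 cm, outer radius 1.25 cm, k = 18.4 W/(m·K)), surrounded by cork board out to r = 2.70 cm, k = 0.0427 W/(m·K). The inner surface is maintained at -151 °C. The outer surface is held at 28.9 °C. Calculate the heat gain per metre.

Series thermal resistances, inner to outer:
  R'_stainless steel = ln(0.0125/0.0105)/(2πk) = 0.1744/(2π·18.4) = 0.001508 m·K/W
  R'_cork board = ln(0.0270/0.0125)/(2πk) = 0.7701/(2π·0.0427) = 2.870 m·K/W
ΣR = 0.001508 + 2.870 = 2.872 m·K/W
Q' = ΔT/ΣR = (-151 °C − 28.9 °C)/2.872 = -62.6 W/m
(Negative Q' ⇒ heat flows inward; heat gain = 62.6 W/m.)

Q' = 62.6 W/m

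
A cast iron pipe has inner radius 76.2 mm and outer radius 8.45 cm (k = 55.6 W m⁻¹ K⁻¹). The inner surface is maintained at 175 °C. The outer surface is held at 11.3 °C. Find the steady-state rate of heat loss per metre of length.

Q' = 5.53×10^5 W/m

Q' = 2πk·ΔT/ln(r₂/r₁) = 2π × 55.6 × 163.7 / ln(0.0845/0.0762) = 5.53×10^5 W/m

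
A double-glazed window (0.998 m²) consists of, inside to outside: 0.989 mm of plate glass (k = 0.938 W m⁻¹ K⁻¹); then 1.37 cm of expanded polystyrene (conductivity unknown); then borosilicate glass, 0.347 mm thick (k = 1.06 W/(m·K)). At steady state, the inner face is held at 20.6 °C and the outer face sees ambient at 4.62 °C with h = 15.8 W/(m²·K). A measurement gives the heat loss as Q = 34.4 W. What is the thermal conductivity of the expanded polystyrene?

k = 0.0343 W/m·K

ΣR = ΔT/Q = |20.6 − 4.62|/34.4 = 0.4645 K/W
Known resistances:
  R_plate glass = L/(kA) = 9.89×10^-4/(0.938·0.998) = 0.001056 K/W
  R_borosilicate glass = L/(kA) = 3.47×10^-4/(1.06·0.998) = 3.280×10^-4 K/W
  R_conv,out = 1/(hA) = 1/(15.8·0.998) = 0.06342 K/W
R_expanded polystyrene = ΣR − ΣR_known = 0.4645 − 0.06480 = 0.3997 K/W
L/(kA) = 0.3997 ⇒ k = 0.0137/(0.3997·0.998) = 0.0343 W/m·K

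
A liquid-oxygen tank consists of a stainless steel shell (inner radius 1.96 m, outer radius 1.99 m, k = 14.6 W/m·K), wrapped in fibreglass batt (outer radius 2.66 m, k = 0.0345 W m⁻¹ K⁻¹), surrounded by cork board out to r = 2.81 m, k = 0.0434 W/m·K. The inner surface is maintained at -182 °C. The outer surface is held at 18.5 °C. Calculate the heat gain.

Q = 610 W

Series thermal resistances, inner to outer:
  R_stainless steel = (1/1.96 − 1/1.99)/(4πk) = 0.007692/(4π·14.6) = 4.192×10^-5 K/W
  R_fibreglass batt = (1/1.99 − 1/2.66)/(4πk) = 0.1266/(4π·0.0345) = 0.2920 K/W
  R_cork board = (1/2.66 − 1/2.81)/(4πk) = 0.02007/(4π·0.0434) = 0.03680 K/W
ΣR = 4.192×10^-5 + 0.2920 + 0.03680 = 0.3288 K/W
Q = ΔT/ΣR = (-182 °C − 18.5 °C)/0.3288 = -610 W
(Negative Q ⇒ heat flows inward; heat gain = 610 W.)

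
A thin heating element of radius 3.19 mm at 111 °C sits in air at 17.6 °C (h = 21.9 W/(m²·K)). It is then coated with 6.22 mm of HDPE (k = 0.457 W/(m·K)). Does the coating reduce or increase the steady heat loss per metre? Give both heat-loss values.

Critical radius for a cylinder: r_cr = k/h = 0.0209 m = 2.09 cm.
Outer radius after coating: r₂ = 0.00319 + 0.00622 = 0.00941 m.
Since r₁ < r_cr and r₂ ≤ r_cr, the coating moves toward the maximum at r_cr — heat loss rises.
Bare: R = 1/(2πr₁h) = 2.278 m·K/W; Q = 93.4/2.278 = 41.0 W/m.
Coated: R = R_cond + R_conv = 1.149 m·K/W; Q = 93.4/1.149 = 81.3 W/m.

increases: 41.0 → 81.3 W/m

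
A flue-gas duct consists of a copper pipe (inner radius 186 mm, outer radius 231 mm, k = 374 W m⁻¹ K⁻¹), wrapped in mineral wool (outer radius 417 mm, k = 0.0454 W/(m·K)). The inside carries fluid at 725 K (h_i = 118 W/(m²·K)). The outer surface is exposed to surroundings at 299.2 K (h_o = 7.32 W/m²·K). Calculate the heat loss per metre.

Q' = 200 W/m

Resistance network (inner→outer):
  R'_conv,in = 1/(2πr h) = 1/(2π·0.186·118) = 0.007251 m·K/W
  R'_copper = ln(0.231/0.186)/(2πk) = 0.2167/(2π·374) = 9.220×10^-5 m·K/W
  R'_mineral wool = ln(0.417/0.231)/(2πk) = 0.5907/(2π·0.0454) = 2.071 m·K/W
  R'_conv,out = 1/(2πr h) = 1/(2π·0.417·7.32) = 0.05214 m·K/W
ΣR = 0.007251 + 9.220×10^-5 + 2.071 + 0.05214 = 2.130 m·K/W
Q' = ΔT/ΣR = (725 K − 299.2 K)/2.130 = 200 W/m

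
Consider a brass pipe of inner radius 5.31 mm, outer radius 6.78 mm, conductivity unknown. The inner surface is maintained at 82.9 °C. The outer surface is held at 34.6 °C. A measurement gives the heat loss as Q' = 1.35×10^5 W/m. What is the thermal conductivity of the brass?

k = 109 W/m·K

ΣR = ΔT/Q' = |82.9 − 34.6|/1.35×10^5 = 3.578×10^-4 m·K/W
ln(r₂/r₁)/(2πk) = 3.578×10^-4 ⇒ k = 0.2444/(2π·3.578×10^-4) = 109 W/m·K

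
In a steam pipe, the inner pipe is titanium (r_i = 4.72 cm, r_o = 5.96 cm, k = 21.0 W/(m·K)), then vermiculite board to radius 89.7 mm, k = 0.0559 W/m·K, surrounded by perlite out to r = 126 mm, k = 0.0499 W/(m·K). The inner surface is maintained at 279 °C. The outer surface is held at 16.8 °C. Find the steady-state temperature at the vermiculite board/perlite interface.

T = 143 °C

Resistance network (inner→outer):
  R'_titanium = ln(0.0596/0.0472)/(2πk) = 0.2333/(2π·21.0) = 0.001768 m·K/W
  R'_vermiculite board = ln(0.0897/0.0596)/(2πk) = 0.4088/(2π·0.0559) = 1.164 m·K/W
  R'_perlite = ln(0.126/0.0897)/(2πk) = 0.3398/(2π·0.0499) = 1.084 m·K/W
ΣR = 0.001768 + 1.164 + 1.084 = 2.250 m·K/W
Q' = ΔT/ΣR = (279 °C − 16.8 °C)/2.250 = 116.5 W/m
From the inner boundary to the vermiculite board/perlite interface, ΣR_partial = 1.166 m·K/W.
T_interface = T_in − Q'·ΣR_partial = 279 °C − (116.5)(1.166) = 143 °C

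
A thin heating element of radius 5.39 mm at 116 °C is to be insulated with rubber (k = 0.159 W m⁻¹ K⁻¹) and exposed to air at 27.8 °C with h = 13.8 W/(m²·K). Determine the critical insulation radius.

For a cylinder, r_cr = k_ins/h = 0.159/13.8 = 0.0115 m = 1.15 cm

r_cr = 1.15 cm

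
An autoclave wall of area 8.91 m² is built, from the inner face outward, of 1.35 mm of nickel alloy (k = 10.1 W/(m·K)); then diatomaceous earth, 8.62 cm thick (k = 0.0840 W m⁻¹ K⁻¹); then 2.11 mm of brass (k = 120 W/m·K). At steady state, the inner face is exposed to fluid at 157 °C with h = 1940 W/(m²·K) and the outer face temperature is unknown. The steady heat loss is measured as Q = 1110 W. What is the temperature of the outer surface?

T_out = 29.1 °C

Series resistances:
  R_conv,in = 1/(hA) = 1/(1940·8.91) = 5.785×10^-5 K/W
  R_nickel alloy = L/(kA) = 0.00135/(10.1·8.91) = 1.500×10^-5 K/W
  R_diatomaceous earth = L/(kA) = 0.0862/(0.0840·8.91) = 0.1152 K/W
  R_brass = L/(kA) = 0.00211/(120·8.91) = 1.973×10^-6 K/W
ΣR = 0.1152 K/W
ΔT = Q·ΣR = 1110 × 0.1152 = 127.9 K
Heat flows outward, so T_out = T_in − ΔT = 157 − 127.9 = 29.1 °C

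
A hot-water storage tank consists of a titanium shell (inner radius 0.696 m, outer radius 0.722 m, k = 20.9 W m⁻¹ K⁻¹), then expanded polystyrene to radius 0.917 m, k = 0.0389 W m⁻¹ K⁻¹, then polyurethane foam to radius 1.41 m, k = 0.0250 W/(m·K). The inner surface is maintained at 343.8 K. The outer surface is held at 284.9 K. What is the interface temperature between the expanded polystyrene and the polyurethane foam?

Series thermal resistances, inner to outer:
  R_titanium = (1/0.696 − 1/0.722)/(4πk) = 0.05174/(4π·20.9) = 1.970×10^-4 K/W
  R_expanded polystyrene = (1/0.722 − 1/0.917)/(4πk) = 0.2945/(4π·0.0389) = 0.6025 K/W
  R_polyurethane foam = (1/0.917 − 1/1.41)/(4πk) = 0.3813/(4π·0.0250) = 1.214 K/W
ΣR = 1.970×10^-4 + 0.6025 + 1.214 = 1.817 K/W
Q = ΔT/ΣR = (343.8 K − 284.9 K)/1.817 = 32.42 W
From the inner boundary to the expanded polystyrene/polyurethane foam interface, ΣR_partial = 0.6027 K/W.
T_interface = T_in − Q·ΣR_partial = 343.8 K − (32.42)(0.6027) = 324.3 K

T = 324.3 K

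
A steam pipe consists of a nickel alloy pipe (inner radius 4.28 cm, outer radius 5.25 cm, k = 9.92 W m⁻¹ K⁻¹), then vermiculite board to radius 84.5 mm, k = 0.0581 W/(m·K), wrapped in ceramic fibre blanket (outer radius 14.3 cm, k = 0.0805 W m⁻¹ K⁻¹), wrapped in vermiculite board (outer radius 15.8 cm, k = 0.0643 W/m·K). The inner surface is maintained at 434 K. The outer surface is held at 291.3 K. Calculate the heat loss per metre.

Resistance network (inner→outer):
  R'_nickel alloy = ln(0.0525/0.0428)/(2πk) = 0.2043/(2π·9.92) = 0.003277 m·K/W
  R'_vermiculite board = ln(0.0845/0.0525)/(2πk) = 0.4759/(2π·0.0581) = 1.304 m·K/W
  R'_ceramic fibre blanket = ln(0.143/0.0845)/(2πk) = 0.5261/(2π·0.0805) = 1.040 m·K/W
  R'_vermiculite board = ln(0.158/0.143)/(2πk) = 0.09975/(2π·0.0643) = 0.2469 m·K/W
ΣR = 0.003277 + 1.304 + 1.040 + 0.2469 = 2.594 m·K/W
Q' = ΔT/ΣR = (434 K − 291.3 K)/2.594 = 55.0 W/m

Q' = 55.0 W/m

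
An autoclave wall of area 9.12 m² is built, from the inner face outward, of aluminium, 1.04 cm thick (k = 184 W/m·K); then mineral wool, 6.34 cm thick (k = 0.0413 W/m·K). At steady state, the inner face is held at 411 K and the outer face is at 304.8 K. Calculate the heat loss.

Resistance network (inner→outer):
  R_aluminium = L/(kA) = 0.0104/(184·9.12) = 6.198×10^-6 K/W
  R_mineral wool = L/(kA) = 0.0634/(0.0413·9.12) = 0.1683 K/W
ΣR = 6.198×10^-6 + 0.1683 = 0.1683 K/W
Q = ΔT/ΣR = (411 K − 304.8 K)/0.1683 = 631 W

Q = 631 W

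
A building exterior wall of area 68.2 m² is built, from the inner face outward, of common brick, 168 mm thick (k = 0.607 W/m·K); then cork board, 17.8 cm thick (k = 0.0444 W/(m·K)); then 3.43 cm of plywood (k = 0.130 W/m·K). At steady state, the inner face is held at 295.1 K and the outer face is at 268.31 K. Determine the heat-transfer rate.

Resistance network (inner→outer):
  R_common brick = L/(kA) = 0.168/(0.607·68.2) = 0.004058 K/W
  R_cork board = L/(kA) = 0.178/(0.0444·68.2) = 0.05878 K/W
  R_plywood = L/(kA) = 0.0343/(0.130·68.2) = 0.003869 K/W
ΣR = 0.004058 + 0.05878 + 0.003869 = 0.06671 K/W
Q = ΔT/ΣR = (295.1 K − 268.31 K)/0.06671 = 402 W

Q = 402 W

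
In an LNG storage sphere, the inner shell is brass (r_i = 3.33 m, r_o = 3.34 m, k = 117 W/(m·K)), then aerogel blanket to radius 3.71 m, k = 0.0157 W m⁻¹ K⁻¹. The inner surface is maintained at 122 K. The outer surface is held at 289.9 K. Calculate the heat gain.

Q = 1110 W

Treat each layer as a resistance in series:
  R_brass = (1/3.33 − 1/3.34)/(4πk) = 8.991×10^-4/(4π·117) = 6.115×10^-7 K/W
  R_aerogel blanket = (1/3.34 − 1/3.71)/(4πk) = 0.02986/(4π·0.0157) = 0.1513 K/W
ΣR = 6.115×10^-7 + 0.1513 = 0.1513 K/W
Q = ΔT/ΣR = (122 K − 289.9 K)/0.1513 = -1110 W
(Negative Q ⇒ heat flows inward; heat gain = 1110 W.)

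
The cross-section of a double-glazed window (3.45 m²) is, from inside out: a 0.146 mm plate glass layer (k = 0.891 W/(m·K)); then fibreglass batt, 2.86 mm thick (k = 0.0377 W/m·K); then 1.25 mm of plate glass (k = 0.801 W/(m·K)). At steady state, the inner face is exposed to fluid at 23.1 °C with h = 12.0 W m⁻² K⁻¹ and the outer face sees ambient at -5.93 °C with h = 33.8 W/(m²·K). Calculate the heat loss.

Treat each layer as a resistance in series:
  R_conv,in = 1/(hA) = 1/(12.0·3.45) = 0.02415 K/W
  R_plate glass = L/(kA) = 1.46×10^-4/(0.891·3.45) = 4.750×10^-5 K/W
  R_fibreglass batt = L/(kA) = 0.00286/(0.0377·3.45) = 0.02199 K/W
  R_plate glass = L/(kA) = 0.00125/(0.801·3.45) = 4.523×10^-4 K/W
  R_conv,out = 1/(hA) = 1/(33.8·3.45) = 0.008576 K/W
ΣR = 0.02415 + 4.750×10^-5 + 0.02199 + 4.523×10^-4 + 0.008576 = 0.05522 K/W
Q = ΔT/ΣR = (23.1 °C − -5.93 °C)/0.05522 = 526 W

Q = 526 W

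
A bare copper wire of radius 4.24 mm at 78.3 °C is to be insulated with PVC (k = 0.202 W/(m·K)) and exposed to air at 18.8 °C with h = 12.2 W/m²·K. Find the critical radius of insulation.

r_cr = 1.66 cm

For a cylinder, r_cr = k_ins/h = 0.202/12.2 = 0.0166 m = 1.66 cm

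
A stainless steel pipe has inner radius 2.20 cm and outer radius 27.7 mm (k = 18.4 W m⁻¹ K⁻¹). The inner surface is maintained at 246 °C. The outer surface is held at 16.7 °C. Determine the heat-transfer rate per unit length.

Q' = 115 kW/m

Q' = 2πk·ΔT/ln(r₂/r₁) = 2π × 18.4 × 229.3 / ln(0.0277/0.0220) = 1.15×10^5 W/m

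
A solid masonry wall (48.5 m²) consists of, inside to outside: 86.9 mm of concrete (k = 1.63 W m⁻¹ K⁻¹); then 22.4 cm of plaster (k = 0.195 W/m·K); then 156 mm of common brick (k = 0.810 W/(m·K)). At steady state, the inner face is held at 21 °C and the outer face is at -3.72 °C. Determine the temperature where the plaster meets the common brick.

Series thermal resistances, inner to outer:
  R_concrete = L/(kA) = 0.0869/(1.63·48.5) = 0.001099 K/W
  R_plaster = L/(kA) = 0.224/(0.195·48.5) = 0.02368 K/W
  R_common brick = L/(kA) = 0.156/(0.810·48.5) = 0.003971 K/W
ΣR = 0.001099 + 0.02368 + 0.003971 = 0.02875 K/W
Q = ΔT/ΣR = (21 °C − -3.72 °C)/0.02875 = 859.8 W
From the inner boundary to the plaster/common brick interface, ΣR_partial = 0.02478 K/W.
T_interface = T_in − Q·ΣR_partial = 21 °C − (859.8)(0.02478) = -0.31 °C

T = -0.31 °C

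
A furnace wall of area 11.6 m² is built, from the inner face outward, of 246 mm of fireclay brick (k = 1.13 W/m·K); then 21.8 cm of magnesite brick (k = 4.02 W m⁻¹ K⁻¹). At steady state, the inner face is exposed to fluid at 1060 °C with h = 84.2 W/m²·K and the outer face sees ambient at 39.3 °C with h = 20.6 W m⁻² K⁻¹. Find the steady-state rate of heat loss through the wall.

Series thermal resistances, inner to outer:
  R_conv,in = 1/(hA) = 1/(84.2·11.6) = 0.001024 K/W
  R_fireclay brick = L/(kA) = 0.246/(1.13·11.6) = 0.01877 K/W
  R_magnesite brick = L/(kA) = 0.218/(4.02·11.6) = 0.004675 K/W
  R_conv,out = 1/(hA) = 1/(20.6·11.6) = 0.004185 K/W
ΣR = 0.001024 + 0.01877 + 0.004675 + 0.004185 = 0.02865 K/W
Q = ΔT/ΣR = (1060 °C − 39.3 °C)/0.02865 = 35600 W

Q = 35.6 kW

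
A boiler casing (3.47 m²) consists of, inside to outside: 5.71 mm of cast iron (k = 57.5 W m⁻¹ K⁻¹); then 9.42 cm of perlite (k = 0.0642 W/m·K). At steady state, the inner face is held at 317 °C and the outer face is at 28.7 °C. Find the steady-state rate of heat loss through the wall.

Q = 682 W

Treat each layer as a resistance in series:
  R_cast iron = L/(kA) = 0.00571/(57.5·3.47) = 2.862×10^-5 K/W
  R_perlite = L/(kA) = 0.0942/(0.0642·3.47) = 0.4229 K/W
ΣR = 2.862×10^-5 + 0.4229 = 0.4229 K/W
Q = ΔT/ΣR = (317 °C − 28.7 °C)/0.4229 = 682 W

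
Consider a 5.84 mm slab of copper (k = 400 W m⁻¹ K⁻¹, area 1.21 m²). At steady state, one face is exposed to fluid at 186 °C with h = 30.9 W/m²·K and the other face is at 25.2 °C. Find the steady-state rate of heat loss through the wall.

Treat each layer as a resistance in series:
  R_conv,in = 1/(hA) = 1/(30.9·1.21) = 0.02675 K/W
  R_copper = L/(kA) = 0.00584/(400·1.21) = 1.207×10^-5 K/W
ΣR = 0.02675 + 1.207×10^-5 = 0.02676 K/W
Q = ΔT/ΣR = (186 °C − 25.2 °C)/0.02676 = 6010 W

Q = 6010 W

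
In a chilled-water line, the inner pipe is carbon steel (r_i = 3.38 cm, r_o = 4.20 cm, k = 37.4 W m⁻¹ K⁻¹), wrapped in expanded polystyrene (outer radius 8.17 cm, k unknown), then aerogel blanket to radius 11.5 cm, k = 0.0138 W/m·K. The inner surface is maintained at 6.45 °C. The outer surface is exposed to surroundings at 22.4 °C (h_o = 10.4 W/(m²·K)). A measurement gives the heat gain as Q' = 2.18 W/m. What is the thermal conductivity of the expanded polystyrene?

ΣR = ΔT/Q' = |6.45 − 22.4|/2.18 = 7.317 m·K/W
Known resistances:
  R'_carbon steel = ln(0.0420/0.0338)/(2πk) = 0.2172/(2π·37.4) = 9.243×10^-4 m·K/W
  R'_aerogel blanket = ln(0.115/0.0817)/(2πk) = 0.3419/(2π·0.0138) = 3.943 m·K/W
  R'_conv,out = 1/(2πr h) = 1/(2π·0.115·10.4) = 0.1331 m·K/W
R_expanded polystyrene = ΣR − ΣR_known = 7.317 − 4.077 = 3.240 m·K/W
ln(r₂/r₁)/(2πk) = 3.240 ⇒ k = 0.6654/(2π·3.240) = 0.0327 W/m·K

k = 0.0327 W/m·K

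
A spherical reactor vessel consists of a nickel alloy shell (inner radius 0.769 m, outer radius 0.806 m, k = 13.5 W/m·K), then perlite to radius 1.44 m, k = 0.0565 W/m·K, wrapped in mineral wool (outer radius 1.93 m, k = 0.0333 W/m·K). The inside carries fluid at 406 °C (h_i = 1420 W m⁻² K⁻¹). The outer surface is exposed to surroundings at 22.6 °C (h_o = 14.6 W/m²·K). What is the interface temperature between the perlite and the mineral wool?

T = 159 °C

Series thermal resistances, inner to outer:
  R_conv,in = 1/(4πr²h) = 1/(4π·0.769²·1420) = 9.477×10^-5 K/W
  R_nickel alloy = (1/0.769 − 1/0.806)/(4πk) = 0.05970/(4π·13.5) = 3.519×10^-4 K/W
  R_perlite = (1/0.806 − 1/1.44)/(4πk) = 0.5463/(4π·0.0565) = 0.7694 K/W
  R_mineral wool = (1/1.44 − 1/1.93)/(4πk) = 0.1763/(4π·0.0333) = 0.4213 K/W
  R_conv,out = 1/(4πr²h) = 1/(4π·1.93²·14.6) = 0.001463 K/W
ΣR = 9.477×10^-5 + 3.519×10^-4 + 0.7694 + 0.4213 + 0.001463 = 1.193 K/W
Q = ΔT/ΣR = (406 °C − 22.6 °C)/1.193 = 321.4 W
From the inner boundary to the perlite/mineral wool interface, ΣR_partial = 0.7698 K/W.
T_interface = T_in − Q·ΣR_partial = 406 °C − (321.4)(0.7698) = 159 °C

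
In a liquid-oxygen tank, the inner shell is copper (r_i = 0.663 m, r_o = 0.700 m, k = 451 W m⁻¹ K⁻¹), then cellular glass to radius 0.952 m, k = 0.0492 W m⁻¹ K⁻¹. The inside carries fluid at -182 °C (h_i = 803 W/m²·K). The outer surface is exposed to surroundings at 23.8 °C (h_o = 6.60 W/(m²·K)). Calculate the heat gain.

Resistance network (inner→outer):
  R_conv,in = 1/(4πr²h) = 1/(4π·0.663²·803) = 2.254×10^-4 K/W
  R_copper = (1/0.663 − 1/0.700)/(4πk) = 0.07972/(4π·451) = 1.407×10^-5 K/W
  R_cellular glass = (1/0.700 − 1/0.952)/(4πk) = 0.3782/(4π·0.0492) = 0.6116 K/W
  R_conv,out = 1/(4πr²h) = 1/(4π·0.952²·6.60) = 0.01330 K/W
ΣR = 2.254×10^-4 + 1.407×10^-5 + 0.6116 + 0.01330 = 0.6251 K/W
Q = ΔT/ΣR = (-182 °C − 23.8 °C)/0.6251 = -329 W
(Negative Q ⇒ heat flows inward; heat gain = 329 W.)

Q = 329 W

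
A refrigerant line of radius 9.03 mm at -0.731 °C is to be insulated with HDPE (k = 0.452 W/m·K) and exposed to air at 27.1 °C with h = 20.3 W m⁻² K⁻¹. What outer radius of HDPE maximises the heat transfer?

r_cr = 2.23 cm

For a cylinder, r_cr = k_ins/h = 0.452/20.3 = 0.0223 m = 2.23 cm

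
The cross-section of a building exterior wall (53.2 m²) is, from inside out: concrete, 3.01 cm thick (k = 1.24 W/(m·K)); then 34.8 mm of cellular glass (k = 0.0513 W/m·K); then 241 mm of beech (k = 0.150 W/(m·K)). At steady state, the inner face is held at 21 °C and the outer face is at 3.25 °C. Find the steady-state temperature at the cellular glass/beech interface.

Treat each layer as a resistance in series:
  R_concrete = L/(kA) = 0.0301/(1.24·53.2) = 4.563×10^-4 K/W
  R_cellular glass = L/(kA) = 0.0348/(0.0513·53.2) = 0.01275 K/W
  R_beech = L/(kA) = 0.241/(0.150·53.2) = 0.03020 K/W
ΣR = 4.563×10^-4 + 0.01275 + 0.03020 = 0.04341 K/W
Q = ΔT/ΣR = (21 °C − 3.25 °C)/0.04341 = 408.9 W
From the inner boundary to the cellular glass/beech interface, ΣR_partial = 0.01321 K/W.
T_interface = T_in − Q·ΣR_partial = 21 °C − (408.9)(0.01321) = 15.6 °C

T = 15.6 °C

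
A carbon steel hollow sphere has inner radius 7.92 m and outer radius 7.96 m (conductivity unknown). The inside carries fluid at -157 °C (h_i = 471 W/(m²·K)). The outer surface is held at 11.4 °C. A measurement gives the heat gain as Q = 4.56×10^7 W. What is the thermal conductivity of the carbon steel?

ΣR = ΔT/Q = |-157 − 11.4|/4.56×10^7 = 3.693×10^-6 K/W
Known resistances:
  R_conv,in = 1/(4πr²h) = 1/(4π·7.92²·471) = 2.694×10^-6 K/W
R_carbon steel = ΣR − ΣR_known = 3.693×10^-6 − 2.694×10^-6 = 9.990×10^-7 K/W
(1/r₁−1/r₂)/(4πk) = 9.990×10^-7 ⇒ k = 6.345×10^-4/(4π·9.990×10^-7) = 50.5 W/m·K

k = 50.5 W/m·K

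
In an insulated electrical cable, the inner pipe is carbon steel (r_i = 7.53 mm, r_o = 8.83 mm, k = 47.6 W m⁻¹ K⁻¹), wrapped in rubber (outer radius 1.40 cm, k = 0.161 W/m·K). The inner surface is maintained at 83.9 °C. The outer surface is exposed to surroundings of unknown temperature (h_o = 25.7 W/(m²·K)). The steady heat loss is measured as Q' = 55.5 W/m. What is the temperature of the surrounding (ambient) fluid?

Series resistances:
  R'_carbon steel = ln(0.00883/0.00753)/(2πk) = 0.1593/(2π·47.6) = 5.325×10^-4 m·K/W
  R'_rubber = ln(0.0140/0.00883)/(2πk) = 0.4609/(2π·0.161) = 0.4556 m·K/W
  R'_conv,out = 1/(2πr h) = 1/(2π·0.0140·25.7) = 0.4423 m·K/W
ΣR = 0.8985 m·K/W
ΔT = Q'·ΣR = 55.5 × 0.8985 = 49.87 K
Heat flows outward, so T_out = T_in − ΔT = 83.9 − 49.87 = 34.0 °C

T_out = 34.0 °C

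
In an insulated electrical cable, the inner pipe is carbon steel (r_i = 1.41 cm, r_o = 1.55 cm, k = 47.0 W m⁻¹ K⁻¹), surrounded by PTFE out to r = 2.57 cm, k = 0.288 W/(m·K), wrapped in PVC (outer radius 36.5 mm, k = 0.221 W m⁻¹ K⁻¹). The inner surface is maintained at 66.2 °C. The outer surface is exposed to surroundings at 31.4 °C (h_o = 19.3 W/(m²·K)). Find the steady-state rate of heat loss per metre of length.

Treat each layer as a resistance in series:
  R'_carbon steel = ln(0.0155/0.0141)/(2πk) = 0.09467/(2π·47.0) = 3.206×10^-4 m·K/W
  R'_PTFE = ln(0.0257/0.0155)/(2πk) = 0.5057/(2π·0.288) = 0.2794 m·K/W
  R'_PVC = ln(0.0365/0.0257)/(2πk) = 0.3508/(2π·0.221) = 0.2526 m·K/W
  R'_conv,out = 1/(2πr h) = 1/(2π·0.0365·19.3) = 0.2259 m·K/W
ΣR = 3.206×10^-4 + 0.2794 + 0.2526 + 0.2259 = 0.7582 m·K/W
Q' = ΔT/ΣR = (66.2 °C − 31.4 °C)/0.7582 = 45.9 W/m

Q' = 45.9 W/m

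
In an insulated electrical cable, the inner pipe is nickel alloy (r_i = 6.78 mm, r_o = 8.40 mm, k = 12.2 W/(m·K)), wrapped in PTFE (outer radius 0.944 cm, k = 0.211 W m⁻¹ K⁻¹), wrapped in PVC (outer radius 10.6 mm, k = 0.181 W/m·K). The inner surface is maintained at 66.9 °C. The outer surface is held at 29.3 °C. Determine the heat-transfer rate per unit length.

Resistance network (inner→outer):
  R'_nickel alloy = ln(0.00840/0.00678)/(2πk) = 0.2143/(2π·12.2) = 0.002795 m·K/W
  R'_PTFE = ln(0.00944/0.00840)/(2πk) = 0.1167/(2π·0.211) = 0.08804 m·K/W
  R'_PVC = ln(0.0106/0.00944)/(2πk) = 0.1159/(2π·0.181) = 0.1019 m·K/W
ΣR = 0.002795 + 0.08804 + 0.1019 = 0.1927 m·K/W
Q' = ΔT/ΣR = (66.9 °C − 29.3 °C)/0.1927 = 195 W/m

Q' = 195 W/m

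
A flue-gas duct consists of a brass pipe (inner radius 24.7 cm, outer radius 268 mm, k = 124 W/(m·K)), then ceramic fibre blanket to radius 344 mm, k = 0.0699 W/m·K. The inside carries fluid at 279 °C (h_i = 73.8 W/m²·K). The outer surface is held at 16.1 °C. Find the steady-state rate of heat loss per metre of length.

Treat each layer as a resistance in series:
  R'_conv,in = 1/(2πr h) = 1/(2π·0.247·73.8) = 0.008731 m·K/W
  R'_brass = ln(0.268/0.247)/(2πk) = 0.08160/(2π·124) = 1.047×10^-4 m·K/W
  R'_ceramic fibre blanket = ln(0.344/0.268)/(2πk) = 0.2497/(2π·0.0699) = 0.5684 m·K/W
ΣR = 0.008731 + 1.047×10^-4 + 0.5684 = 0.5772 m·K/W
Q' = ΔT/ΣR = (279 °C − 16.1 °C)/0.5772 = 455 W/m

Q' = 455 W/m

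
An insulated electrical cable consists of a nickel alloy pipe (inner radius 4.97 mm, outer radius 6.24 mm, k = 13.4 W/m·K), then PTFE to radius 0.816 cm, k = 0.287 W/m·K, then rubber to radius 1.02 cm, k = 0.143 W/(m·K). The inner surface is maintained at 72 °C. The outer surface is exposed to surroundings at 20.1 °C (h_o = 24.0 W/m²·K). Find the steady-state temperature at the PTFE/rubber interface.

Treat each layer as a resistance in series:
  R'_nickel alloy = ln(0.00624/0.00497)/(2πk) = 0.2276/(2π·13.4) = 0.002703 m·K/W
  R'_PTFE = ln(0.00816/0.00624)/(2πk) = 0.2683/(2π·0.287) = 0.1488 m·K/W
  R'_rubber = ln(0.0102/0.00816)/(2πk) = 0.2231/(2π·0.143) = 0.2484 m·K/W
  R'_conv,out = 1/(2πr h) = 1/(2π·0.0102·24.0) = 0.6501 m·K/W
ΣR = 0.002703 + 0.1488 + 0.2484 + 0.6501 = 1.050 m·K/W
Q' = ΔT/ΣR = (72 °C − 20.1 °C)/1.050 = 49.43 W/m
From the inner boundary to the PTFE/rubber interface, ΣR_partial = 0.1515 m·K/W.
T_interface = T_in − Q'·ΣR_partial = 72 °C − (49.43)(0.1515) = 64.5 °C

T = 64.5 °C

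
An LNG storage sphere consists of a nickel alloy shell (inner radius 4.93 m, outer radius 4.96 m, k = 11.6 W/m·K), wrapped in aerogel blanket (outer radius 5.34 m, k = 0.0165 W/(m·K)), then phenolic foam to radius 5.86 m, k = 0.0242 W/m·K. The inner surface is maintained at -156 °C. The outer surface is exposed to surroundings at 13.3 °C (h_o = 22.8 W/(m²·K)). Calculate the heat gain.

Q = 1370 W

Treat each layer as a resistance in series:
  R_nickel alloy = (1/4.93 − 1/4.96)/(4πk) = 0.001227/(4π·11.6) = 8.416×10^-6 K/W
  R_aerogel blanket = (1/4.96 − 1/5.34)/(4πk) = 0.01435/(4π·0.0165) = 0.06919 K/W
  R_phenolic foam = (1/5.34 − 1/5.86)/(4πk) = 0.01662/(4π·0.0242) = 0.05464 K/W
  R_conv,out = 1/(4πr²h) = 1/(4π·5.86²·22.8) = 1.016×10^-4 K/W
ΣR = 8.416×10^-6 + 0.06919 + 0.05464 + 1.016×10^-4 = 0.1239 K/W
Q = ΔT/ΣR = (-156 °C − 13.3 °C)/0.1239 = -1370 W
(Negative Q ⇒ heat flows inward; heat gain = 1370 W.)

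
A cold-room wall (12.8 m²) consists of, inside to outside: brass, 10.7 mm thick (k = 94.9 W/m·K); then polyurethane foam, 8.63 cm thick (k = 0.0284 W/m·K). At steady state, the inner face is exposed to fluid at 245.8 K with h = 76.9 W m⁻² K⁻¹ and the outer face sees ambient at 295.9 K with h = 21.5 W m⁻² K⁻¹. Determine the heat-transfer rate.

Q = 207 W

Series thermal resistances, inner to outer:
  R_conv,in = 1/(hA) = 1/(76.9·12.8) = 0.001016 K/W
  R_brass = L/(kA) = 0.0107/(94.9·12.8) = 8.809×10^-6 K/W
  R_polyurethane foam = L/(kA) = 0.0863/(0.0284·12.8) = 0.2374 K/W
  R_conv,out = 1/(hA) = 1/(21.5·12.8) = 0.003634 K/W
ΣR = 0.001016 + 8.809×10^-6 + 0.2374 + 0.003634 = 0.2421 K/W
Q = ΔT/ΣR = (245.8 K − 295.9 K)/0.2421 = -207 W
(Negative Q ⇒ heat flows inward; heat gain = 207 W.)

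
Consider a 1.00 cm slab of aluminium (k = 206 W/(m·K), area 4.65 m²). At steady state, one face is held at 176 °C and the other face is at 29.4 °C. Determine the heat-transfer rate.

Q = kA·ΔT/L = 206 × 4.65 × |176 °C − 29.4 °C| / 0.0100 = 1.40×10^7 W

Q = 14000 kW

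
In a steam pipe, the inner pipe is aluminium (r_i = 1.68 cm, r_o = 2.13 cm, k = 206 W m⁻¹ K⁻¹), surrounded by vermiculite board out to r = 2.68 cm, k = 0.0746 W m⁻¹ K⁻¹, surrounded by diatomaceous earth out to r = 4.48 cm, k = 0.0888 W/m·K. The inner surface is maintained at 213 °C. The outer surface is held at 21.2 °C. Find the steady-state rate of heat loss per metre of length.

Q' = 136 W/m

Treat each layer as a resistance in series:
  R'_aluminium = ln(0.0213/0.0168)/(2πk) = 0.2373/(2π·206) = 1.834×10^-4 m·K/W
  R'_vermiculite board = ln(0.0268/0.0213)/(2πk) = 0.2297/(2π·0.0746) = 0.4900 m·K/W
  R'_diatomaceous earth = ln(0.0448/0.0268)/(2πk) = 0.5138/(2π·0.0888) = 0.9209 m·K/W
ΣR = 1.834×10^-4 + 0.4900 + 0.9209 = 1.411 m·K/W
Q' = ΔT/ΣR = (213 °C − 21.2 °C)/1.411 = 136 W/m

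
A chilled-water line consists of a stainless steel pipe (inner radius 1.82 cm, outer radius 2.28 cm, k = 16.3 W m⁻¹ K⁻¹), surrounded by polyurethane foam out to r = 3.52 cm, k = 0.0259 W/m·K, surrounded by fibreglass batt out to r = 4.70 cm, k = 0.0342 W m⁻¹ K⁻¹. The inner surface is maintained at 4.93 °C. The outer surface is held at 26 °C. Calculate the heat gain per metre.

Q' = 5.25 W/m

Resistance network (inner→outer):
  R'_stainless steel = ln(0.0228/0.0182)/(2πk) = 0.2253/(2π·16.3) = 0.002200 m·K/W
  R'_polyurethane foam = ln(0.0352/0.0228)/(2πk) = 0.4343/(2π·0.0259) = 2.669 m·K/W
  R'_fibreglass batt = ln(0.0470/0.0352)/(2πk) = 0.2891/(2π·0.0342) = 1.345 m·K/W
ΣR = 0.002200 + 2.669 + 1.345 = 4.016 m·K/W
Q' = ΔT/ΣR = (4.93 °C − 26 °C)/4.016 = -5.25 W/m
(Negative Q' ⇒ heat flows inward; heat gain = 5.25 W/m.)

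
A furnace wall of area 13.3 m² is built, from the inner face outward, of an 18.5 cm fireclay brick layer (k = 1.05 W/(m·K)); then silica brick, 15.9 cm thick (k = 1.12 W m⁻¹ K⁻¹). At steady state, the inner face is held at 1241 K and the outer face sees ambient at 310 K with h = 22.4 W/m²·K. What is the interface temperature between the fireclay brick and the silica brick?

Treat each layer as a resistance in series:
  R_fireclay brick = L/(kA) = 0.185/(1.05·13.3) = 0.01325 K/W
  R_silica brick = L/(kA) = 0.159/(1.12·13.3) = 0.01067 K/W
  R_conv,out = 1/(hA) = 1/(22.4·13.3) = 0.003357 K/W
ΣR = 0.01325 + 0.01067 + 0.003357 = 0.02728 K/W
Q = ΔT/ΣR = (1241 K − 310 K)/0.02728 = 34130 W
From the inner boundary to the fireclay brick/silica brick interface, ΣR_partial = 0.01325 K/W.
T_interface = T_in − Q·ΣR_partial = 1241 K − (34130)(0.01325) = 789 K

T = 789 K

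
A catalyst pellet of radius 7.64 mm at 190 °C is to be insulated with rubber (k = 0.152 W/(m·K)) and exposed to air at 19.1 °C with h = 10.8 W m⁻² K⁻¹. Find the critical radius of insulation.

For a sphere, r_cr = 2k_ins/h = 2·0.152/10.8 = 0.0281 m = 2.81 cm

r_cr = 2.81 cm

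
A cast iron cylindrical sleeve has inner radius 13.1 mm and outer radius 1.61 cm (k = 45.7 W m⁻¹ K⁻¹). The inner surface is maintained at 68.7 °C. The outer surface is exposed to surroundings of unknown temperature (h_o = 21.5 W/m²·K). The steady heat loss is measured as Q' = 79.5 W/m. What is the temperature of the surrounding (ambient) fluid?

T_out = 32.1 °C

Series resistances:
  R'_cast iron = ln(0.0161/0.0131)/(2πk) = 0.2062/(2π·45.7) = 7.181×10^-4 m·K/W
  R'_conv,out = 1/(2πr h) = 1/(2π·0.0161·21.5) = 0.4598 m·K/W
ΣR = 0.4605 m·K/W
ΔT = Q'·ΣR = 79.5 × 0.4605 = 36.61 K
Heat flows outward, so T_out = T_in − ΔT = 68.7 − 36.61 = 32.1 °C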